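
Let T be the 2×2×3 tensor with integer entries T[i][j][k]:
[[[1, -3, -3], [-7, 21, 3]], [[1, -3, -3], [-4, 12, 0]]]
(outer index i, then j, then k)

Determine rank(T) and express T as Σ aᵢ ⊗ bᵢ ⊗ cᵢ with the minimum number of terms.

Lower bound: the mode-1 unfolding of T (rows indexed by i, columns by (j,k) = (0,0), (0,1), (0,2), (1,0), (1,1), (1,2)) is [[1, -3, -3, -7, 21, 3], [1, -3, -3, -4, 12, 0]].
There the 2×2 minor on rows i ∈ {0, 1}, columns (j,k) ∈ {(0,0), (1,0)} is det [[1, -7], [1, -4]] = 3 ≠ 0, so this unfolding has rank ≥ 2; CP rank is at least every unfolding rank, so rank(T) ≥ 2. (Unfolding ranks only ever bound the CP rank from below — rank(T) can be strictly larger than all of them — so the matching upper bound has to come from an explicit 2-term decomposition.)
Upper bound — finding two terms. Write S_k = T[:,:,k] for the frontal slices: S₀ = [[1, -7], [1, -4]], S₁ = [[-3, 21], [-3, 12]], S₂ = [[-3, 3], [-3, 0]].
If T = a₁ ⊗ b₁ ⊗ c₁ + a₂ ⊗ b₂ ⊗ c₂ then each S_k = c₁[k]·a₁b₁ᵀ + c₂[k]·a₂b₂ᵀ. S₀ and S₂ are linearly independent, so a₁b₁ᵀ and a₂b₂ᵀ must span the same plane of matrices: they are the rank-1 matrices of the form x·S₀ + y·S₂.
det(x·S₀ + y·S₂) is 3·x² − 12·xy + 9·y² = 3·(x − 3·y)(x − y), vanishing at (x:y) = (3:1) and (1:1).
M₁ = 3·S₀ + S₂ = [[0, -18], [0, -12]] = (-6)·[3, 2][0, 1]ᵀ and M₂ = S₀ + S₂ = [[-2, -4], [-2, -4]] = (-2)·[1, 1][1, 2]ᵀ, so take a₁ = [3, 2], b₁ = [0, 1], a₂ = [1, 1], b₂ = [1, 2].
Each slice is an integer combination of E₁ = a₁b₁ᵀ and E₂ = a₂b₂ᵀ: S₀ = −3·E₁ + E₂, S₁ = 9·E₁ − 3·E₂, S₂ = 3·E₁ − 3·E₂; reading off coefficients, c₁ = [-3, 9, 3] and c₂ = [1, -3, -3].
Hence T = [3, 2] ⊗ [0, 1] ⊗ [-3, 9, 3] + [1, 1] ⊗ [1, 2] ⊗ [1, -3, -3], so rank(T) ≤ 2.
These bounds meet, so rank(T) = 2.
Check entry T[0,1,2] = 3: (3)·(1)·(3) + (1)·(2)·(-3) = 3.

rank(T) = 2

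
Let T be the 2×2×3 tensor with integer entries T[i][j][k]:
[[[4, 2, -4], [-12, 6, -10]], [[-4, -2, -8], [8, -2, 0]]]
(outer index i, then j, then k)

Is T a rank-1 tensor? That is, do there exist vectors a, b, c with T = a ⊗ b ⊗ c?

The mode-3 unfolding of T (rows indexed by k, columns by (i,j) = (0,0), (0,1), (1,0), (1,1)) is [[4, -12, -4, 8], [2, 6, -2, -2], [-4, -10, -8, 0]].
There the 3×3 minor on rows k ∈ {0, 1, 2}, columns (i,j) ∈ {(0,0), (0,1), (1,0)} is det [[4, -12, -4], [2, 6, -2], [-4, -10, -8]] = -576 ≠ 0, so this unfolding has rank ≥ 3; CP rank is at least every unfolding rank, so rank(T) ≥ 3.
In particular rank(T) ≥ 3 > 1, so T is not rank-1.

No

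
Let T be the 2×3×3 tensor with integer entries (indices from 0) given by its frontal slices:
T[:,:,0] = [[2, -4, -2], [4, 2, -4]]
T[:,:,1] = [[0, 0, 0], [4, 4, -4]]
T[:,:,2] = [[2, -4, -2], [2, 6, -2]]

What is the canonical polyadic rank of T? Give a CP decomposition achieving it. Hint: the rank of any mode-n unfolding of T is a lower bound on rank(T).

rank(T) = 3

Lower bound: in the mode-3 unfolding of T (rows indexed by k, columns by (i,j)) the 3×3 minor on rows k ∈ {0, 1, 2}, columns (i,j) ∈ {(0,0), (1,0), (1,1)} is det [[2, 4, 2], [0, 4, 4], [2, 2, 6]] = 48 ≠ 0, so that unfolding has rank ≥ 3 and hence rank(T) ≥ 3 (CP rank is at least every unfolding rank, though it can be larger).
Upper bound: T is a sum of 3 rank-1 terms, T = (0, 1) (x) (0, 1, 0) (x) (-2, 0, 4) + (0, 1) (x) (1, 1, -1) (x) (4, 4, 2) + (1, 0) (x) (1, -2, -1) (x) (2, 0, 2) (written with every a and b primitive with positive leading entry and the scale carried by c; CP decompositions are not unique, and this one is verified by expanding entrywise), so rank(T) ≤ 3.
These bounds meet, so rank(T) = 3.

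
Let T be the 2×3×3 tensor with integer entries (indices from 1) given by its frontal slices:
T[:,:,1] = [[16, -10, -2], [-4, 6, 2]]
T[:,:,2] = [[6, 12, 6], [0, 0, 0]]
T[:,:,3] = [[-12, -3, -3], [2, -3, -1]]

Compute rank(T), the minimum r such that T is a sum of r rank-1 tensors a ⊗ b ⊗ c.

Lower bound: the mode-3 unfolding of T (rows indexed by k, columns by (i,j) = (1,1), (1,2), (1,3), (2,1), (2,2), (2,3)) is [[16, -10, -2, -4, 6, 2], [6, 12, 6, 0, 0, 0], [-12, -3, -3, 2, -3, -1]].
There the 2×2 minor on rows k ∈ {1, 2}, columns (i,j) ∈ {(1,1), (1,2)} is det [[16, -10], [6, 12]] = 252 ≠ 0, so this unfolding has rank ≥ 2; CP rank is at least every unfolding rank, so rank(T) ≥ 2. (Flattening ranks never certify an upper bound on CP rank; for that we must actually write T with 2 rank-1 terms.)
Upper bound — finding two terms. Write S_k = T[:,:,k] for the frontal slices: S₁ = [[16, -10, -2], [-4, 6, 2]], S₂ = [[6, 12, 6], [0, 0, 0]], S₃ = [[-12, -3, -3], [2, -3, -1]].
If T = a₁ ⊗ b₁ ⊗ c₁ + a₂ ⊗ b₂ ⊗ c₂ then each S_k = c₁[k]·a₁b₁ᵀ + c₂[k]·a₂b₂ᵀ. S₁ and S₂ are linearly independent, so a₁b₁ᵀ and a₂b₂ᵀ must span the same plane of matrices: they are the rank-1 matrices of the form x·S₁ + y·S₂.
The 2×2 minor of x·S₁ + y·S₂ on rows {1,2}, columns {1,2} is 56·x² + 84·xy = 28·(2·x + 3·y)(x), vanishing at (x:y) = (3:-2) and (0:1).
M₁ = 3·S₁ − 2·S₂ = [[36, -54, -18], [-12, 18, 6]] = 6·[3, -1][2, -3, -1]ᵀ and M₂ = S₂ = [[6, 12, 6], [0, 0, 0]] = 6·[1, 0][1, 2, 1]ᵀ, so take a₁ = [3, -1], b₁ = [2, -3, -1], a₂ = [1, 0], b₂ = [1, 2, 1].
Each slice is an integer combination of E₁ = a₁b₁ᵀ and E₂ = a₂b₂ᵀ: S₁ = 2·E₁ + 4·E₂, S₂ = 6·E₂, S₃ = −E₁ − 6·E₂; reading off coefficients, c₁ = [2, 0, -1] and c₂ = [4, 6, -6].
Hence T = [3, -1] ⊗ [2, -3, -1] ⊗ [2, 0, -1] + [1, 0] ⊗ [1, 2, 1] ⊗ [4, 6, -6], so rank(T) ≤ 2.
These bounds meet, so rank(T) = 2.

2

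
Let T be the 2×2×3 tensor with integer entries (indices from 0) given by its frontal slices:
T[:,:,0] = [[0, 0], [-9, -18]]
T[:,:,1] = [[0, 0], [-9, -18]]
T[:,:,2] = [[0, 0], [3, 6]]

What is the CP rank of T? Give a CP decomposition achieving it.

rank(T) = 1

Lower bound: T ≠ 0 (e.g. T[1,0,0] = -9), so rank(T) ≥ 1.
Upper bound: the mode-1 fibre T[:,0,0] = [0, -9] gives a = [0, 1] (primitive direction); the mode-2 fibre T[1,:,0] = [-9, -18] gives b = [1, 2]; then c[k] = T[1,0,k] / (a[1]·b[0]) = [-9, -9, 3] / 1 = [-9, -9, 3].
Expanding [0, 1] ⊗ [1, 2] ⊗ [-9, -9, 3] reproduces all 12 entries of T, so T = [0, 1] ⊗ [1, 2] ⊗ [-9, -9, 3] and rank(T) ≤ 1.
These bounds meet, so rank(T) = 1.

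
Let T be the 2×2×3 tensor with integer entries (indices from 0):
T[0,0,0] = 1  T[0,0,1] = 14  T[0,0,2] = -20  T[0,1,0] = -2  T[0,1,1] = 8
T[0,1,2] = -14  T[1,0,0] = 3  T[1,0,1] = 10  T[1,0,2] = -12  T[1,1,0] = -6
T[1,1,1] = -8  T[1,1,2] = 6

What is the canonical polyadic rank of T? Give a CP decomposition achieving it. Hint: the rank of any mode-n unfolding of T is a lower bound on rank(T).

Lower bound: in the mode-1 unfolding of T (rows indexed by i, columns by (j,k)) the 2×2 minor on rows i ∈ {0, 1}, columns (j,k) ∈ {(0,0), (0,1)} is det [[1, 14], [3, 10]] = -32 ≠ 0, so that unfolding has rank ≥ 2 and hence rank(T) ≥ 2 (CP rank is at least every unfolding rank, though it can be larger).
Upper bound: with S_k = T[:,:,k], the two rank-1 terms a₁b₁ᵀ, a₂b₂ᵀ are the rank-1 members of the pencil x·S₀ + y·S₁.
det(x·S₀ + y·S₁) is −96·xy − 192·y² = (-96)·(x + 2·y)(y), vanishing at (x:y) = (2:-1) and (1:0).
M₁ = 2·S₀ − S₁ = [[-12, -12], [-4, -4]] = (-4)·[3, 1][1, 1]ᵀ and M₂ = S₀ = [[1, -2], [3, -6]] = [1, 3][1, -2]ᵀ, so take a₁ = [3, 1], b₁ = [1, 1], a₂ = [1, 3], b₂ = [1, -2].
Each slice is an integer combination of E₁ = a₁b₁ᵀ and E₂ = a₂b₂ᵀ: S₀ = E₂, S₁ = 4·E₁ + 2·E₂, S₂ = −6·E₁ − 2·E₂; reading off coefficients, c₁ = [0, 4, -6] and c₂ = [1, 2, -2].
Hence T = [3, 1] ⊗ [1, 1] ⊗ [0, 4, -6] + [1, 3] ⊗ [1, -2] ⊗ [1, 2, -2], so rank(T) ≤ 2.
These bounds meet, so rank(T) = 2.

rank(T) = 2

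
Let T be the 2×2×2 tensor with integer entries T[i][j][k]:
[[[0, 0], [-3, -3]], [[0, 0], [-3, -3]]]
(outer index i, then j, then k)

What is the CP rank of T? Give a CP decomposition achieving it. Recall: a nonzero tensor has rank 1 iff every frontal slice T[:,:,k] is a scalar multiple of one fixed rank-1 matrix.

rank(T) = 1

Lower bound: T ≠ 0 (e.g. T[0,1,0] = -3), so rank(T) ≥ 1.
Upper bound: if T = a ⊗ b ⊗ c then every fibre of T is a multiple of the corresponding factor, so read the factors off the fibres through the nonzero entry T[0,1,0] = -3.
The mode-1 fibre T[:,1,0] = [-3, -3] gives a = (1, 1) (primitive direction); the mode-2 fibre T[0,:,0] = [0, -3] gives b = (0, 1); then c[k] = T[0,1,k] / (a[0]·b[1]) = [-3, -3] / 1 = (-3, -3).
Expanding (1, 1) ⊗ (0, 1) ⊗ (-3, -3) reproduces all 8 entries of T, so T = (1, 1) ⊗ (0, 1) ⊗ (-3, -3) and rank(T) ≤ 1.
These bounds meet, so rank(T) = 1.
Check entry T[0,1,0] = -3: (1)·(1)·(-3) = -3.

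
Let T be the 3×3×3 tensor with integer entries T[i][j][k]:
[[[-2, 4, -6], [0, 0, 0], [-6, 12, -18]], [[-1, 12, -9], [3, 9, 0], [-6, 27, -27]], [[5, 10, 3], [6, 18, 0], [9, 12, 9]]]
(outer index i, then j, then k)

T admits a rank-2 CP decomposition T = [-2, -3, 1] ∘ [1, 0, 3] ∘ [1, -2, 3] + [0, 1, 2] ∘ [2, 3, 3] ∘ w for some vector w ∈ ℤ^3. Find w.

w = [1, 3, 0]

Subtract the known terms from T to get the rank-1 residual R = [0, 1, 2] ∘ [2, 3, 3] ∘ w, so R[i,j,k] = a[i]·b[j]·w[k]. Pick indices with nonzero a[1]·b[0] = (1)·(2) = 2. Only the fibre through (1,0,·) is needed: R[1,0,:] = T[1,0,:] − Σₗ aₗ[1]bₗ[0]cₗ = [-1, 12, -9] − (-3)·(1)·[1, -2, 3] = [2, 6, 0]. Then w[k] = R[1,0,k] / 2 for each k, giving w = [2, 6, 0] / 2 = [1, 3, 0].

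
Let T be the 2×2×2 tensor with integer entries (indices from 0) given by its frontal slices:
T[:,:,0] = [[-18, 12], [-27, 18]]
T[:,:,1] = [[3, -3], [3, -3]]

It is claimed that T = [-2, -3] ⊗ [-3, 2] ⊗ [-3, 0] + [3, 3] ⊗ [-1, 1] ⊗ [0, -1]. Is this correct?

Yes

Reconstruct entrywise from the claimed factors. For example, T[1,1,0] = 18 and Σₗ aₗ[1]bₗ[1]cₗ[0] = (-3)·(2)·(-3) + (3)·(1)·(0) = 18; checking all 8 entries, every one matches. The claim holds.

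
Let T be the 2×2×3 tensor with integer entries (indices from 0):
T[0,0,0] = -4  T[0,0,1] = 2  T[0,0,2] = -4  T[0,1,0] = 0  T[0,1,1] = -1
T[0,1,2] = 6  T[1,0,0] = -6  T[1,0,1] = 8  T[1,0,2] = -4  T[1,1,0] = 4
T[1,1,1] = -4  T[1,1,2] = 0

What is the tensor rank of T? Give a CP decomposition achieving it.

rank(T) = 3

Lower bound: the mode-3 unfolding of T (rows indexed by k, columns by (i,j) = (0,0), (0,1), (1,0), (1,1)) is [[-4, 0, -6, 4], [2, -1, 8, -4], [-4, 6, -4, 0]].
There the 3×3 minor on rows k ∈ {0, 1, 2}, columns (i,j) ∈ {(0,0), (0,1), (1,0)} is det [[-4, 0, -6], [2, -1, 8], [-4, 6, -4]] = 128 ≠ 0, so this unfolding has rank ≥ 3; CP rank is at least every unfolding rank, so rank(T) ≥ 3. (This is only a lower bound: in general the CP rank may exceed every unfolding rank, so we still need to exhibit 3 rank-1 terms summing to T.)
Upper bound: T is a sum of 3 rank-1 terms, T = [0, 1] ⊗ [2, -1] ⊗ [1, 2, 2] + [1, 2] ⊗ [2, -1] ⊗ [-2, 1, -2] + [2, -1] ⊗ [0, 1] ⊗ [-1, 0, 2] (written with every a and b primitive with positive leading entry and the scale carried by c; CP decompositions are not unique, and this one is verified by expanding entrywise), so rank(T) ≤ 3.
These bounds meet, so rank(T) = 3.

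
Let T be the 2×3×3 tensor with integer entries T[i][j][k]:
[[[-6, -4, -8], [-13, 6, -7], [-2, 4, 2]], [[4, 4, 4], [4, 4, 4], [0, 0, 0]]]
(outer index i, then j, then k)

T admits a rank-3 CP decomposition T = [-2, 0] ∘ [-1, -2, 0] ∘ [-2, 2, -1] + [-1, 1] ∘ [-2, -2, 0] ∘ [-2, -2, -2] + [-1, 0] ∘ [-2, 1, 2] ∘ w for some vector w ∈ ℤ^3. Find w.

Subtract the known terms from T to get the rank-1 residual R = [-1, 0] ∘ [-2, 1, 2] ∘ w, so R[i,j,k] = a[i]·b[j]·w[k]. Pick indices with nonzero a[0]·b[0] = (-1)·(-2) = 2. Only the fibre through (0,0,·) is needed: R[0,0,:] = T[0,0,:] − Σₗ aₗ[0]bₗ[0]cₗ = [-6, -4, -8] − (-2)·(-1)·[-2, 2, -1] − (-1)·(-2)·[-2, -2, -2] = [2, -4, -2]. Then w[k] = R[0,0,k] / 2 for each k, giving w = [2, -4, -2] / 2 = [1, -2, -1].

w = [1, -2, -1]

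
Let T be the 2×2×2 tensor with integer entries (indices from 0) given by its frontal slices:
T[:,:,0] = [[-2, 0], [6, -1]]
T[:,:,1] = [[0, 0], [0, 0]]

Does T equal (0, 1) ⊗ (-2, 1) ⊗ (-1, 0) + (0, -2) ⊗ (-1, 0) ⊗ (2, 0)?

No

Reconstruct entry (0,0,0) from the claimed factors: Σₗ aₗ[0]bₗ[0]cₗ[0] = (0)·(-2)·(-1) + (0)·(-1)·(2) = 0, but T[0,0,0] = -2. The claim is false.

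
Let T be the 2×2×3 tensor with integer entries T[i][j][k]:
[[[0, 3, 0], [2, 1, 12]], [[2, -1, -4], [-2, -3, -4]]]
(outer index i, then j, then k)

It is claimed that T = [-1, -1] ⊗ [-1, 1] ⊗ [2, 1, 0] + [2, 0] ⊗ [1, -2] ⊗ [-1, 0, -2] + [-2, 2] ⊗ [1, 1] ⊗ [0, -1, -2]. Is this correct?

Yes

Reconstruct entrywise from the claimed factors. For example, T[0,1,2] = 12 and Σₗ aₗ[0]bₗ[1]cₗ[2] = (-1)·(1)·(0) + (2)·(-2)·(-2) + (-2)·(1)·(-2) = 12; checking all 12 entries, every one matches. The claim holds.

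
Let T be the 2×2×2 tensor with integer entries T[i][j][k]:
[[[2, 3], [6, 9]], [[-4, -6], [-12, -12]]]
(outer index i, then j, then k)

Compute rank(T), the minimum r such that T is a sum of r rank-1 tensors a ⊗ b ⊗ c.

2

Lower bound: the mode-2 unfolding of T (rows indexed by j, columns by (i,k) = (0,0), (0,1), (1,0), (1,1)) is [[2, 3, -4, -6], [6, 9, -12, -12]].
There the 2×2 minor on rows j ∈ {0, 1}, columns (i,k) ∈ {(0,0), (1,1)} is det [[2, -6], [6, -12]] = 12 ≠ 0, so this unfolding has rank ≥ 2; CP rank is at least every unfolding rank, so rank(T) ≥ 2. (This is only a lower bound: in general the CP rank may exceed every unfolding rank, so we still need to exhibit 2 rank-1 terms summing to T.)
Upper bound — finding two terms. Write S_k = T[:,:,k] for the frontal slices: S₀ = [[2, 6], [-4, -12]], S₁ = [[3, 9], [-6, -12]].
If T = a₁ ⊗ b₁ ⊗ c₁ + a₂ ⊗ b₂ ⊗ c₂ then each S_k = c₁[k]·a₁b₁ᵀ + c₂[k]·a₂b₂ᵀ. S₀ and S₁ are linearly independent, so a₁b₁ᵀ and a₂b₂ᵀ must span the same plane of matrices: they are the rank-1 matrices of the form x·S₀ + y·S₁.
det(x·S₀ + y·S₁) is 12·xy + 18·y² = 6·(2·x + 3·y)(y), vanishing at (x:y) = (3:-2) and (1:0).
M₁ = 3·S₀ − 2·S₁ = [[0, 0], [0, -12]] = (-12)·(0, 1)(0, 1)ᵀ and M₂ = S₀ = [[2, 6], [-4, -12]] = 2·(1, -2)(1, 3)ᵀ, so take a₁ = (0, 1), b₁ = (0, 1), a₂ = (1, -2), b₂ = (1, 3).
Each slice is an integer combination of E₁ = a₁b₁ᵀ and E₂ = a₂b₂ᵀ: S₀ = 2·E₂, S₁ = 6·E₁ + 3·E₂; reading off coefficients, c₁ = (0, 6) and c₂ = (2, 3).
Hence T = (0, 1) ⊗ (0, 1) ⊗ (0, 6) + (1, -2) ⊗ (1, 3) ⊗ (2, 3), so rank(T) ≤ 2.
These bounds meet, so rank(T) = 2.
Check entry T[1,0,0] = -4: (1)·(0)·(0) + (-2)·(1)·(2) = -4.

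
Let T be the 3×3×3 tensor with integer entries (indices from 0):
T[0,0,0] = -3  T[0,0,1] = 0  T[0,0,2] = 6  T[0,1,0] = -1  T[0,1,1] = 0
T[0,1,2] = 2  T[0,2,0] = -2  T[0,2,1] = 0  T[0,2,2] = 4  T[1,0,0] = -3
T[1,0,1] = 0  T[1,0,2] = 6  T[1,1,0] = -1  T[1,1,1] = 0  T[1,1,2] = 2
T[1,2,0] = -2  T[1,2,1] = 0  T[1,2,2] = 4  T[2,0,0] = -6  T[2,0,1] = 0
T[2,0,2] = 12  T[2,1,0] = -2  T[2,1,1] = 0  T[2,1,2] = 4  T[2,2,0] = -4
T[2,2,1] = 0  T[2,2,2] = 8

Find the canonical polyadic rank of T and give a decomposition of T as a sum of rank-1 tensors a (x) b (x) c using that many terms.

Lower bound: T ≠ 0 (e.g. T[0,0,0] = -3), so rank(T) ≥ 1.
Upper bound: if T = a (x) b (x) c then every fibre of T is a multiple of the corresponding factor, so read the factors off the fibres through the nonzero entry T[0,0,0] = -3.
The mode-1 fibre T[:,0,0] = [-3, -3, -6] gives a = [1, 1, 2] (primitive direction); the mode-2 fibre T[0,:,0] = [-3, -1, -2] gives b = [3, 1, 2]; then c[k] = T[0,0,k] / (a[0]·b[0]) = [-3, 0, 6] / 3 = [-1, 0, 2].
Expanding [1, 1, 2] (x) [3, 1, 2] (x) [-1, 0, 2] reproduces all 27 entries of T, so T = [1, 1, 2] (x) [3, 1, 2] (x) [-1, 0, 2] and rank(T) ≤ 1.
These bounds meet, so rank(T) = 1.

rank(T) = 1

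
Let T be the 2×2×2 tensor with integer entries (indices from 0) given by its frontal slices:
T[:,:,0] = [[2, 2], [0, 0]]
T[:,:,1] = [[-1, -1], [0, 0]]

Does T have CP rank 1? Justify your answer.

Yes

The mode-1 fibre T[:,0,0] = [2, 0] gives a = [1, 0] (primitive direction); the mode-2 fibre T[0,:,0] = [2, 2] gives b = [1, 1]; then c[k] = T[0,0,k] / (a[0]·b[0]) = [2, -1] / 1 = [2, -1].
Expanding [1, 0] (x) [1, 1] (x) [2, -1] reproduces all 8 entries of T, so T = [1, 0] (x) [1, 1] (x) [2, -1] and rank(T) ≤ 1.
Equivalently every frontal slice T[:,:,k] is c[k] times the rank-1 matrix [1, 0] (x) [1, 1]. So T has rank 1 (it is nonzero).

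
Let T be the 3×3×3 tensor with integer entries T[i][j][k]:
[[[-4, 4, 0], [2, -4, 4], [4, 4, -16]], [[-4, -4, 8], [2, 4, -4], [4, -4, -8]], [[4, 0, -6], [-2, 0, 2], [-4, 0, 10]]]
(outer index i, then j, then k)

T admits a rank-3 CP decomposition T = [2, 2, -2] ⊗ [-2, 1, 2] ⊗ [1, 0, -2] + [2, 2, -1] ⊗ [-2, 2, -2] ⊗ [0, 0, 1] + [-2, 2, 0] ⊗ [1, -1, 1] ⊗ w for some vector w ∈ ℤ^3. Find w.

w = [0, -2, 2]

Subtract the known terms from T to get the rank-1 residual R = [-2, 2, 0] ⊗ [1, -1, 1] ⊗ w, so R[i,j,k] = a[i]·b[j]·w[k]. Pick indices with nonzero a[0]·b[0] = (-2)·(1) = -2. Only the fibre through (0,0,·) is needed: R[0,0,:] = T[0,0,:] − Σₗ aₗ[0]bₗ[0]cₗ = [-4, 4, 0] − (2)·(-2)·[1, 0, -2] − (2)·(-2)·[0, 0, 1] = [0, 4, -4]. Then w[k] = R[0,0,k] / -2 for each k, giving w = [0, 4, -4] / -2 = [0, -2, 2].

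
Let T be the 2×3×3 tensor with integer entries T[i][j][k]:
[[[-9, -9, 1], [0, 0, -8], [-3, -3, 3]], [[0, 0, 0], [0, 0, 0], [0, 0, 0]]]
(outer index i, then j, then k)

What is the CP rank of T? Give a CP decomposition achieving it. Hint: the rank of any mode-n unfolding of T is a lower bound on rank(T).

Lower bound: in the mode-2 unfolding of T (rows indexed by j, columns by (i,k)) the 2×2 minor on rows j ∈ {0, 1}, columns (i,k) ∈ {(0,0), (0,2)} is det [[-9, 1], [0, -8]] = 72 ≠ 0, so that unfolding has rank ≥ 2 and hence rank(T) ≥ 2 (CP rank is at least every unfolding rank, though it can be larger).
Upper bound: T[i,:,:] = a[i]·M for every slice, with a = [1, 0] and M = [[-9, -9, 1], [0, 0, -8], [-3, -3, 3]] (rows j, columns k).
The rows of M satisfy (row 0) = (row 1) + 3·(row 2), so splitting by rows, M = [1, 1, 0][0, 0, -8]ᵀ + [3, 0, 1][-3, -3, 3]ᵀ.
Hence T = [1, 0] ⊗ [1, 1, 0] ⊗ [0, 0, -8] + [1, 0] ⊗ [3, 0, 1] ⊗ [-3, -3, 3], so rank(T) ≤ 2.
These bounds meet, so rank(T) = 2.

rank(T) = 2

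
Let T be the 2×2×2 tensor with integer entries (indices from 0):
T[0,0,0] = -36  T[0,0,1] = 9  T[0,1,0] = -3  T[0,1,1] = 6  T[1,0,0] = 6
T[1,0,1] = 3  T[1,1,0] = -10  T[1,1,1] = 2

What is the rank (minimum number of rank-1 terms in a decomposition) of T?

Lower bound: in the mode-2 unfolding of T (rows indexed by j, columns by (i,k)) the 2×2 minor on rows j ∈ {0, 1}, columns (i,k) ∈ {(0,0), (0,1)} is det [[-36, 9], [-3, 6]] = -189 ≠ 0, so that unfolding has rank ≥ 2 and hence rank(T) ≥ 2 (CP rank is at least every unfolding rank, though it can be larger).
Upper bound: with S_k = T[:,:,k], the two rank-1 terms a₁b₁ᵀ, a₂b₂ᵀ are the rank-1 members of the pencil x·S₀ + y·S₁.
det(x·S₀ + y·S₁) is 378·x² − 189·xy = 189·(2·x − y)(x), vanishing at (x:y) = (1:2) and (0:1).
M₁ = S₀ + 2·S₁ = [[-18, 9], [12, -6]] = (-3)·(3, -2)(2, -1)ᵀ and M₂ = S₁ = [[9, 6], [3, 2]] = (3, 1)(3, 2)ᵀ, so take a₁ = (3, -2), b₁ = (2, -1), a₂ = (3, 1), b₂ = (3, 2).
Each slice is an integer combination of E₁ = a₁b₁ᵀ and E₂ = a₂b₂ᵀ: S₀ = −3·E₁ − 2·E₂, S₁ = E₂; reading off coefficients, c₁ = (-3, 0) and c₂ = (-2, 1).
Hence T = (3, -2) ⊗ (2, -1) ⊗ (-3, 0) + (3, 1) ⊗ (3, 2) ⊗ (-2, 1), so rank(T) ≤ 2.
These bounds meet, so rank(T) = 2.

2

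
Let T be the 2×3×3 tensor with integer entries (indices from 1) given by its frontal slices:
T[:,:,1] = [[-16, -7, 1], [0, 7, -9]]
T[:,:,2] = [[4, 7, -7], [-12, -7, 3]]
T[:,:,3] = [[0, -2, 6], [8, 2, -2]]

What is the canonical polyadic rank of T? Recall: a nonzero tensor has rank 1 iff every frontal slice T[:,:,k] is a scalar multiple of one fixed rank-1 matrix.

Lower bound: the mode-2 unfolding of T (rows indexed by j, columns by (i,k) = (1,1), (1,2), (1,3), (2,1), (2,2), (2,3)) is [[-16, 4, 0, 0, -12, 8], [-7, 7, -2, 7, -7, 2], [1, -7, 6, -9, 3, -2]].
There the 3×3 minor on rows j ∈ {1, 2, 3}, columns (i,k) ∈ {(1,1), (1,2), (1,3)} is det [[-16, 4, 0], [-7, 7, -2], [1, -7, 6]] = -288 ≠ 0, so this unfolding has rank ≥ 3; CP rank is at least every unfolding rank, so rank(T) ≥ 3. (Unfolding ranks only ever bound the CP rank from below — rank(T) can be strictly larger than all of them — so the matching upper bound has to come from an explicit 3-term decomposition.)
Upper bound: T is a sum of 3 rank-1 terms, T = [1, -1] ⊗ [0, 1, 1] ⊗ [1, -1, 2] + [1, -1] ⊗ [2, 2, -1] ⊗ [-4, 4, -2] + [1, 1] ⊗ [2, 0, 1] ⊗ [-4, -2, 2] (written with every a and b primitive with positive leading entry and the scale carried by c; CP decompositions are not unique, and this one is verified by expanding entrywise), so rank(T) ≤ 3.
These bounds meet, so rank(T) = 3.
Check entry T[1,3,1] = 1: (1)·(1)·(1) + (1)·(-1)·(-4) + (1)·(1)·(-4) = 1.

3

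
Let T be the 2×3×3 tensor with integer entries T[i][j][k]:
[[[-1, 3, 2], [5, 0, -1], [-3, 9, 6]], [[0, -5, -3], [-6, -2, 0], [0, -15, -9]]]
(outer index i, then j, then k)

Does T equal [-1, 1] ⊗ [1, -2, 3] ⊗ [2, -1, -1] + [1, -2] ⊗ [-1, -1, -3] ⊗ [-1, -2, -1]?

Reconstruct entrywise from the claimed factors. For example, T[1,0,2] = -3 and Σₗ aₗ[1]bₗ[0]cₗ[2] = (1)·(1)·(-1) + (-2)·(-1)·(-1) = -3; checking all 18 entries, every one matches. The claim holds.

Yes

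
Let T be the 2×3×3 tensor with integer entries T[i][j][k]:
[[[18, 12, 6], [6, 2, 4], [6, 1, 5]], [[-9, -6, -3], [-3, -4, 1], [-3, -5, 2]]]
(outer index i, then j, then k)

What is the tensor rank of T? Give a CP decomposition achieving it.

Lower bound: the mode-2 unfolding of T (rows indexed by j, columns by (i,k) = (0,0), (0,1), (0,2), (1,0), (1,1), (1,2)) is [[18, 12, 6, -9, -6, -3], [6, 2, 4, -3, -4, 1], [6, 1, 5, -3, -5, 2]].
There the 2×2 minor on rows j ∈ {0, 1}, columns (i,k) ∈ {(0,0), (0,1)} is det [[18, 12], [6, 2]] = -36 ≠ 0, so this unfolding has rank ≥ 2; CP rank is at least every unfolding rank, so rank(T) ≥ 2. (This is only a lower bound: in general the CP rank may exceed every unfolding rank, so we still need to exhibit 2 rank-1 terms summing to T.)
Upper bound — finding two terms. Write S_k = T[:,:,k] for the frontal slices: S₀ = [[18, 6, 6], [-9, -3, -3]], S₁ = [[12, 2, 1], [-6, -4, -5]], S₂ = [[6, 4, 5], [-3, 1, 2]].
If T = a₁ ⊗ b₁ ⊗ c₁ + a₂ ⊗ b₂ ⊗ c₂ then each S_k = c₁[k]·a₁b₁ᵀ + c₂[k]·a₂b₂ᵀ. S₀ and S₁ are linearly independent, so a₁b₁ᵀ and a₂b₂ᵀ must span the same plane of matrices: they are the rank-1 matrices of the form x·S₀ + y·S₁.
The 2×2 minor of x·S₀ + y·S₁ on rows {0,1}, columns {0,1} is −54·xy − 36·y² = (-18)·(3·x + 2·y)(y), vanishing at (x:y) = (2:-3) and (1:0).
M₁ = 2·S₀ − 3·S₁ = [[0, 6, 9], [0, 6, 9]] = 3·[1, 1][0, 2, 3]ᵀ and M₂ = S₀ = [[18, 6, 6], [-9, -3, -3]] = 3·[2, -1][3, 1, 1]ᵀ, so take a₁ = [1, 1], b₁ = [0, 2, 3], a₂ = [2, -1], b₂ = [3, 1, 1].
Each slice is an integer combination of E₁ = a₁b₁ᵀ and E₂ = a₂b₂ᵀ: S₀ = 3·E₂, S₁ = −E₁ + 2·E₂, S₂ = E₁ + E₂; reading off coefficients, c₁ = [0, -1, 1] and c₂ = [3, 2, 1].
Hence T = [1, 1] ⊗ [0, 2, 3] ⊗ [0, -1, 1] + [2, -1] ⊗ [3, 1, 1] ⊗ [3, 2, 1], so rank(T) ≤ 2.
These bounds meet, so rank(T) = 2.
Check entry T[1,1,2] = 1: (1)·(2)·(1) + (-1)·(1)·(1) = 1.

rank(T) = 2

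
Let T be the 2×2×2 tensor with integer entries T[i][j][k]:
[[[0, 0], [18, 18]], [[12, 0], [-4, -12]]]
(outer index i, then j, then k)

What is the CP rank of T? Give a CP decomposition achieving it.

rank(T) = 2

Lower bound: the mode-2 unfolding of T (rows indexed by j, columns by (i,k) = (0,0), (0,1), (1,0), (1,1)) is [[0, 0, 12, 0], [18, 18, -4, -12]].
There the 2×2 minor on rows j ∈ {0, 1}, columns (i,k) ∈ {(0,0), (1,0)} is det [[0, 12], [18, -4]] = -216 ≠ 0, so this unfolding has rank ≥ 2; CP rank is at least every unfolding rank, so rank(T) ≥ 2. (Unfolding ranks only ever bound the CP rank from below — rank(T) can be strictly larger than all of them — so the matching upper bound has to come from an explicit 2-term decomposition.)
Upper bound — finding two terms. Write S_k = T[:,:,k] for the frontal slices: S₀ = [[0, 18], [12, -4]], S₁ = [[0, 18], [0, -12]].
If T = a₁ ⊗ b₁ ⊗ c₁ + a₂ ⊗ b₂ ⊗ c₂ then each S_k = c₁[k]·a₁b₁ᵀ + c₂[k]·a₂b₂ᵀ. S₀ and S₁ are linearly independent, so a₁b₁ᵀ and a₂b₂ᵀ must span the same plane of matrices: they are the rank-1 matrices of the form x·S₀ + y·S₁.
det(x·S₀ + y·S₁) is −216·x² − 216·xy = (-216)·(x + y)(x), vanishing at (x:y) = (1:-1) and (0:1).
M₁ = S₀ − S₁ = [[0, 0], [12, 8]] = 4·[0, 1][3, 2]ᵀ and M₂ = S₁ = [[0, 18], [0, -12]] = 6·[3, -2][0, 1]ᵀ, so take a₁ = [0, 1], b₁ = [3, 2], a₂ = [3, -2], b₂ = [0, 1].
Each slice is an integer combination of E₁ = a₁b₁ᵀ and E₂ = a₂b₂ᵀ: S₀ = 4·E₁ + 6·E₂, S₁ = 6·E₂; reading off coefficients, c₁ = [4, 0] and c₂ = [6, 6].
Hence T = [0, 1] ⊗ [3, 2] ⊗ [4, 0] + [3, -2] ⊗ [0, 1] ⊗ [6, 6], so rank(T) ≤ 2.
These bounds meet, so rank(T) = 2.
Check entry T[0,0,1] = 0: (0)·(3)·(0) + (3)·(0)·(6) = 0.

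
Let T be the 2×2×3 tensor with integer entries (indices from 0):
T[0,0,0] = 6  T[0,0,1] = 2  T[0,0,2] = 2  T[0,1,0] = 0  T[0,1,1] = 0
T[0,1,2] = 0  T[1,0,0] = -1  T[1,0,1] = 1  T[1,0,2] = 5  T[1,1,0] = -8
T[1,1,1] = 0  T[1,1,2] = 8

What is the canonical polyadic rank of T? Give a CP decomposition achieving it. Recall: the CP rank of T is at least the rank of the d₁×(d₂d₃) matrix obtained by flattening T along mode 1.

rank(T) = 2

Lower bound: the mode-2 unfolding of T (rows indexed by j, columns by (i,k) = (0,0), (0,1), (0,2), (1,0), (1,1), (1,2)) is [[6, 2, 2, -1, 1, 5], [0, 0, 0, -8, 0, 8]].
There the 2×2 minor on rows j ∈ {0, 1}, columns (i,k) ∈ {(0,0), (1,0)} is det [[6, -1], [0, -8]] = -48 ≠ 0, so this unfolding has rank ≥ 2; CP rank is at least every unfolding rank, so rank(T) ≥ 2. (Unfolding ranks only ever bound the CP rank from below — rank(T) can be strictly larger than all of them — so the matching upper bound has to come from an explicit 2-term decomposition.)
Upper bound — finding two terms. Write S_k = T[:,:,k] for the frontal slices: S₀ = [[6, 0], [-1, -8]], S₁ = [[2, 0], [1, 0]], S₂ = [[2, 0], [5, 8]].
If T = a₁ (x) b₁ (x) c₁ + a₂ (x) b₂ (x) c₂ then each S_k = c₁[k]·a₁b₁ᵀ + c₂[k]·a₂b₂ᵀ. S₀ and S₁ are linearly independent, so a₁b₁ᵀ and a₂b₂ᵀ must span the same plane of matrices: they are the rank-1 matrices of the form x·S₀ + y·S₁.
det(x·S₀ + y·S₁) is −48·x² − 16·xy = (-16)·(3·x + y)(x), vanishing at (x:y) = (1:-3) and (0:1).
M₁ = S₀ − 3·S₁ = [[0, 0], [-4, -8]] = (-4)·(0, 1)(1, 2)ᵀ and M₂ = S₁ = [[2, 0], [1, 0]] = (2, 1)(1, 0)ᵀ, so take a₁ = (0, 1), b₁ = (1, 2), a₂ = (2, 1), b₂ = (1, 0).
Each slice is an integer combination of E₁ = a₁b₁ᵀ and E₂ = a₂b₂ᵀ: S₀ = −4·E₁ + 3·E₂, S₁ = E₂, S₂ = 4·E₁ + E₂; reading off coefficients, c₁ = (-4, 0, 4) and c₂ = (3, 1, 1).
Hence T = (0, 1) (x) (1, 2) (x) (-4, 0, 4) + (2, 1) (x) (1, 0) (x) (3, 1, 1), so rank(T) ≤ 2.
These bounds meet, so rank(T) = 2.
Check entry T[1,0,1] = 1: (1)·(1)·(0) + (1)·(1)·(1) = 1.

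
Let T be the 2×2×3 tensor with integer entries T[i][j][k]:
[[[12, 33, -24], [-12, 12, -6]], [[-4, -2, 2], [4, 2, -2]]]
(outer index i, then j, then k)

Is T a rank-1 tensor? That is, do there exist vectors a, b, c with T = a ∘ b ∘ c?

The mode-2 unfolding of T (rows indexed by j, columns by (i,k) = (0,0), (0,1), (0,2), (1,0), (1,1), (1,2)) is [[12, 33, -24, -4, -2, 2], [-12, 12, -6, 4, 2, -2]].
There the 2×2 minor on rows j ∈ {0, 1}, columns (i,k) ∈ {(0,0), (0,1)} is det [[12, 33], [-12, 12]] = 540 ≠ 0, so this unfolding has rank ≥ 2; CP rank is at least every unfolding rank, so rank(T) ≥ 2.
In particular rank(T) ≥ 2 > 1, so T is not rank-1.

No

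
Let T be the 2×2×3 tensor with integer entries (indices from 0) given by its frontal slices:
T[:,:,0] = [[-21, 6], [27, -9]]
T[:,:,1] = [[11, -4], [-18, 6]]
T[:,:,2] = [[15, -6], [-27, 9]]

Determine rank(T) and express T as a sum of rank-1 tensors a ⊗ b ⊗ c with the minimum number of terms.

rank(T) = 2

Lower bound: the mode-1 unfolding of T (rows indexed by i, columns by (j,k) = (0,0), (0,1), (0,2), (1,0), (1,1), (1,2)) is [[-21, 11, 15, 6, -4, -6], [27, -18, -27, -9, 6, 9]].
There the 2×2 minor on rows i ∈ {0, 1}, columns (j,k) ∈ {(0,0), (0,1)} is det [[-21, 11], [27, -18]] = 81 ≠ 0, so this unfolding has rank ≥ 2; CP rank is at least every unfolding rank, so rank(T) ≥ 2. (Unfolding ranks only ever bound the CP rank from below — rank(T) can be strictly larger than all of them — so the matching upper bound has to come from an explicit 2-term decomposition.)
Upper bound — finding two terms. Write S_k = T[:,:,k] for the frontal slices: S₀ = [[-21, 6], [27, -9]], S₁ = [[11, -4], [-18, 6]], S₂ = [[15, -6], [-27, 9]].
If T = a₁ ⊗ b₁ ⊗ c₁ + a₂ ⊗ b₂ ⊗ c₂ then each S_k = c₁[k]·a₁b₁ᵀ + c₂[k]·a₂b₂ᵀ. S₀ and S₁ are linearly independent, so a₁b₁ᵀ and a₂b₂ᵀ must span the same plane of matrices: they are the rank-1 matrices of the form x·S₀ + y·S₁.
det(x·S₀ + y·S₁) is 27·x² − 9·xy − 6·y² = 3·(3·x − 2·y)(3·x + y), vanishing at (x:y) = (2:3) and (1:-3).
M₁ = 2·S₀ + 3·S₁ = [[-9, 0], [0, 0]] = (-9)·(1, 0)(1, 0)ᵀ and M₂ = S₀ − 3·S₁ = [[-54, 18], [81, -27]] = (-9)·(2, -3)(3, -1)ᵀ, so take a₁ = (1, 0), b₁ = (1, 0), a₂ = (2, -3), b₂ = (3, -1).
Each slice is an integer combination of E₁ = a₁b₁ᵀ and E₂ = a₂b₂ᵀ: S₀ = −3·E₁ − 3·E₂, S₁ = −E₁ + 2·E₂, S₂ = −3·E₁ + 3·E₂; reading off coefficients, c₁ = (-3, -1, -3) and c₂ = (-3, 2, 3).
Hence T = (1, 0) ⊗ (1, 0) ⊗ (-3, -1, -3) + (2, -3) ⊗ (3, -1) ⊗ (-3, 2, 3), so rank(T) ≤ 2.
These bounds meet, so rank(T) = 2.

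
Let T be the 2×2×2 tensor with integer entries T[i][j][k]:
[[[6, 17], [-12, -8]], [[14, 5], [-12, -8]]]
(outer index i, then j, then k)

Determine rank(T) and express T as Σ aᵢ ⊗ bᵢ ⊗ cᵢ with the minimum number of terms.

rank(T) = 2

Lower bound: the mode-2 unfolding of T (rows indexed by j, columns by (i,k) = (0,0), (0,1), (1,0), (1,1)) is [[6, 17, 14, 5], [-12, -8, -12, -8]].
There the 2×2 minor on rows j ∈ {0, 1}, columns (i,k) ∈ {(0,0), (0,1)} is det [[6, 17], [-12, -8]] = 156 ≠ 0, so this unfolding has rank ≥ 2; CP rank is at least every unfolding rank, so rank(T) ≥ 2. (Unfolding ranks only ever bound the CP rank from below — rank(T) can be strictly larger than all of them — so the matching upper bound has to come from an explicit 2-term decomposition.)
Upper bound — finding two terms. Write S_k = T[:,:,k] for the frontal slices: S₀ = [[6, -12], [14, -12]], S₁ = [[17, -8], [5, -8]].
If T = a₁ ⊗ b₁ ⊗ c₁ + a₂ ⊗ b₂ ⊗ c₂ then each S_k = c₁[k]·a₁b₁ᵀ + c₂[k]·a₂b₂ᵀ. S₀ and S₁ are linearly independent, so a₁b₁ᵀ and a₂b₂ᵀ must span the same plane of matrices: they are the rank-1 matrices of the form x·S₀ + y·S₁.
det(x·S₀ + y·S₁) is 96·x² − 80·xy − 96·y² = 16·(2·x − 3·y)(3·x + 2·y), vanishing at (x:y) = (3:2) and (2:-3).
M₁ = 3·S₀ + 2·S₁ = [[52, -52], [52, -52]] = 52·(1, 1)(1, -1)ᵀ and M₂ = 2·S₀ − 3·S₁ = [[-39, 0], [13, 0]] = (-13)·(3, -1)(1, 0)ᵀ, so take a₁ = (1, 1), b₁ = (1, -1), a₂ = (3, -1), b₂ = (1, 0).
Each slice is an integer combination of E₁ = a₁b₁ᵀ and E₂ = a₂b₂ᵀ: S₀ = 12·E₁ − 2·E₂, S₁ = 8·E₁ + 3·E₂; reading off coefficients, c₁ = (12, 8) and c₂ = (-2, 3).
Hence T = (1, 1) ⊗ (1, -1) ⊗ (12, 8) + (3, -1) ⊗ (1, 0) ⊗ (-2, 3), so rank(T) ≤ 2.
These bounds meet, so rank(T) = 2.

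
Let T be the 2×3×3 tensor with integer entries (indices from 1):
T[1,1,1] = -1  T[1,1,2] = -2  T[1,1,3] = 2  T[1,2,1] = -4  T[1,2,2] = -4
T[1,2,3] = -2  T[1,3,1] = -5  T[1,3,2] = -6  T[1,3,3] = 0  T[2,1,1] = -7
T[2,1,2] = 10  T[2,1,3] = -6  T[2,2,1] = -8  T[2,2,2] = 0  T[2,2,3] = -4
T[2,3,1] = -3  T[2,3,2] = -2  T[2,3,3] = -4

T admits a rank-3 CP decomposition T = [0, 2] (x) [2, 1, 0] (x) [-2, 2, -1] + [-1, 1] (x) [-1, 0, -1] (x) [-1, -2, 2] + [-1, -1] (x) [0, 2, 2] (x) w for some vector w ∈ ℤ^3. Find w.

Subtract the known terms from T to get the rank-1 residual R = [-1, -1] (x) [0, 2, 2] (x) w, so R[i,j,k] = a[i]·b[j]·w[k]. Pick indices with nonzero a[1]·b[2] = (-1)·(2) = -2. Only the fibre through (1,2,·) is needed: R[1,2,:] = T[1,2,:] − Σₗ aₗ[1]bₗ[2]cₗ = [-4, -4, -2] − (0)·(1)·[-2, 2, -1] − (-1)·(0)·[-1, -2, 2] = [-4, -4, -2]. Then w[k] = R[1,2,k] / -2 for each k, giving w = [-4, -4, -2] / -2 = [2, 2, 1].

w = [2, 2, 1]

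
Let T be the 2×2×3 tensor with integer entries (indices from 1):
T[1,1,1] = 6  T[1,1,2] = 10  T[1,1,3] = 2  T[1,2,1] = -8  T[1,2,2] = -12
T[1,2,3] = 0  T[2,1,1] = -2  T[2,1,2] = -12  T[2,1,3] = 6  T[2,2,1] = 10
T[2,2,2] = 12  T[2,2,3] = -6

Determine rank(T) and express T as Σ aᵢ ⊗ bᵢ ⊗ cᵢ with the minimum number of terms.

Lower bound: the mode-3 unfolding of T (rows indexed by k, columns by (i,j) = (1,1), (1,2), (2,1), (2,2)) is [[6, -8, -2, 10], [10, -12, -12, 12], [2, 0, 6, -6]].
There the 3×3 minor on rows k ∈ {1, 2, 3}, columns (i,j) ∈ {(1,1), (1,2), (2,1)} is det [[6, -8, -2], [10, -12, -12], [2, 0, 6]] = 192 ≠ 0, so this unfolding has rank ≥ 3; CP rank is at least every unfolding rank, so rank(T) ≥ 3. (This is only a lower bound: in general the CP rank may exceed every unfolding rank, so we still need to exhibit 3 rank-1 terms summing to T.)
Upper bound: T is a sum of 3 rank-1 terms, T = [0, 1] ⊗ [1, 0] ⊗ [4, -4, 4] + [1, -2] ⊗ [1, -2] ⊗ [2, 2, -2] + [2, -1] ⊗ [1, -1] ⊗ [2, 4, 2] (one valid choice — decompositions are not unique — normalised so each a, b is primitive with positive first nonzero entry; check it by expanding all entries), so rank(T) ≤ 3.
These bounds meet, so rank(T) = 3.

rank(T) = 3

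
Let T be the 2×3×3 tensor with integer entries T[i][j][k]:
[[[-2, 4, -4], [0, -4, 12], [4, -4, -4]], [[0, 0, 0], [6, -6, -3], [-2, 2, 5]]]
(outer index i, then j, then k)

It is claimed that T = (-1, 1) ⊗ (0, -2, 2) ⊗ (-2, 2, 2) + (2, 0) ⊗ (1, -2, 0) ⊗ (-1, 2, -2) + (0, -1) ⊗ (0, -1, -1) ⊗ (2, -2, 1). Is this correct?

Reconstruct entrywise from the claimed factors. For example, T[0,2,1] = -4 and Σₗ aₗ[0]bₗ[2]cₗ[1] = (-1)·(2)·(2) + (2)·(0)·(2) + (0)·(-1)·(-2) = -4; checking all 18 entries, every one matches. The claim holds.

Yes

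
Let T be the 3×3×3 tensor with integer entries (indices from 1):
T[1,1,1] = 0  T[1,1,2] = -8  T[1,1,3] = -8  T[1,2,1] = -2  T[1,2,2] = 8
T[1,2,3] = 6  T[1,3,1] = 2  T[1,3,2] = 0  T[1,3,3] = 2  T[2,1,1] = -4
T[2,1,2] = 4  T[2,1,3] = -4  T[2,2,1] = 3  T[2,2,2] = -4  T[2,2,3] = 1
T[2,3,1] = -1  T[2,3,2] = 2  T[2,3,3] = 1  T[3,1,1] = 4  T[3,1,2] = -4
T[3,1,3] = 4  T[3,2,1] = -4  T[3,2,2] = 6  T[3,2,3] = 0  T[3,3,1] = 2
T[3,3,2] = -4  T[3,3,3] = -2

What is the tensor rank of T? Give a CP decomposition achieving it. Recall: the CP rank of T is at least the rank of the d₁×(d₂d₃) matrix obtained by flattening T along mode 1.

rank(T) = 3

Lower bound: the mode-3 unfolding of T (rows indexed by k, columns by (i,j) = (1,1), (1,2), (1,3), (2,1), (2,2), (2,3), (3,1), (3,2), (3,3)) is [[0, -2, 2, -4, 3, -1, 4, -4, 2], [-8, 8, 0, 4, -4, 2, -4, 6, -4], [-8, 6, 2, -4, 1, 1, 4, 0, -2]].
There the 3×3 minor on rows k ∈ {1, 2, 3}, columns (i,j) ∈ {(1,1), (1,2), (2,1)} is det [[0, -2, -4], [-8, 8, 4], [-8, 6, -4]] = 64 ≠ 0, so this unfolding has rank ≥ 3; CP rank is at least every unfolding rank, so rank(T) ≥ 3. (Unfolding ranks only ever bound the CP rank from below — rank(T) can be strictly larger than all of them — so the matching upper bound has to come from an explicit 3-term decomposition.)
Upper bound: T is a sum of 3 rank-1 terms, T = [0, 1, -1] ⊗ [2, -1, 0] ⊗ [-2, 2, -2] + [1, 0, 0] ⊗ [2, -1, -1] ⊗ [0, -4, -4] + [2, -1, 2] ⊗ [0, 1, -1] ⊗ [-1, 2, 1] (one valid choice — decompositions are not unique — normalised so each a, b is primitive with positive first nonzero entry; check it by expanding all entries), so rank(T) ≤ 3.
These bounds meet, so rank(T) = 3.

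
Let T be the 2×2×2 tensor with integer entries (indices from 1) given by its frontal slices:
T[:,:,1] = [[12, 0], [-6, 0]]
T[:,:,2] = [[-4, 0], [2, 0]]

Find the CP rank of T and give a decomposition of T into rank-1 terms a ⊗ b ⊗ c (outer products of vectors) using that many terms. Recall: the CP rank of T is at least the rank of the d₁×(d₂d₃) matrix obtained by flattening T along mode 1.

Lower bound: T ≠ 0 (e.g. T[1,1,1] = 12), so rank(T) ≥ 1.
Upper bound: the mode-1 fibre T[:,1,1] = [12, -6] gives a = (2, -1) (primitive direction); the mode-2 fibre T[1,:,1] = [12, 0] gives b = (1, 0); then c[k] = T[1,1,k] / (a[1]·b[1]) = [12, -4] / 2 = (6, -2).
Expanding (2, -1) ⊗ (1, 0) ⊗ (6, -2) reproduces all 8 entries of T, so T = (2, -1) ⊗ (1, 0) ⊗ (6, -2) and rank(T) ≤ 1.
These bounds meet, so rank(T) = 1.

rank(T) = 1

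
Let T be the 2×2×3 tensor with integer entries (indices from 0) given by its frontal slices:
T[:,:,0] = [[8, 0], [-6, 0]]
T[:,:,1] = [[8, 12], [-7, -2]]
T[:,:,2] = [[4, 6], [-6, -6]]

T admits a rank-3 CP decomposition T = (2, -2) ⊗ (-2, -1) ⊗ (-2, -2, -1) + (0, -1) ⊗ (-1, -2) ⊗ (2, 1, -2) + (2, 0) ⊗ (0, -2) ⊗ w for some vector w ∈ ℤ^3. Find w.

w = (1, -2, -1)

Subtract the known terms from T to get the rank-1 residual R = (2, 0) ⊗ (0, -2) ⊗ w, so R[i,j,k] = a[i]·b[j]·w[k]. Pick indices with nonzero a[0]·b[1] = (2)·(-2) = -4. Only the fibre through (0,1,·) is needed: R[0,1,:] = T[0,1,:] − Σₗ aₗ[0]bₗ[1]cₗ = [0, 12, 6] − (2)·(-1)·(-2, -2, -1) − (0)·(-2)·(2, 1, -2) = [-4, 8, 4]. Then w[k] = R[0,1,k] / -4 for each k, giving w = [-4, 8, 4] / -4 = (1, -2, -1).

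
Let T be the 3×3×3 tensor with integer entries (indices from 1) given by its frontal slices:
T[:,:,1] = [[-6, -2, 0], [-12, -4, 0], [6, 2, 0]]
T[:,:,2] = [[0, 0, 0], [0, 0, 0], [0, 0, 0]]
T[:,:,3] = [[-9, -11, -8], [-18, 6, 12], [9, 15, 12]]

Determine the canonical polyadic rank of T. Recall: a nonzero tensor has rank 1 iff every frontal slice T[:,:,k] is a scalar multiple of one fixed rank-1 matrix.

Lower bound: in the mode-1 unfolding of T (rows indexed by i, columns by (j,k)) the 2×2 minor on rows i ∈ {1, 2}, columns (j,k) ∈ {(1,1), (2,3)} is det [[-6, -11], [-12, 6]] = -168 ≠ 0, so that unfolding has rank ≥ 2 and hence rank(T) ≥ 2 (CP rank is at least every unfolding rank, though it can be larger).
Upper bound: with S_k = T[:,:,k], the two rank-1 terms a₁b₁ᵀ, a₂b₂ᵀ are the rank-1 members of the pencil x·S₁ + y·S₃.
The 2×2 minor of x·S₁ + y·S₃ on rows {1,2}, columns {1,2} is −168·xy − 252·y² = (-84)·(2·x + 3·y)(y), vanishing at (x:y) = (3:-2) and (1:0).
M₁ = 3·S₁ − 2·S₃ = [[0, 16, 16], [0, -24, -24], [0, -24, -24]] = 8·(2, -3, -3)(0, 1, 1)ᵀ and M₂ = S₁ = [[-6, -2, 0], [-12, -4, 0], [6, 2, 0]] = (-2)·(1, 2, -1)(3, 1, 0)ᵀ, so take a₁ = (2, -3, -3), b₁ = (0, 1, 1), a₂ = (1, 2, -1), b₂ = (3, 1, 0).
Each slice is an integer combination of E₁ = a₁b₁ᵀ and E₂ = a₂b₂ᵀ: S₁ = −2·E₂, S₂ = 0, S₃ = −4·E₁ − 3·E₂; reading off coefficients, c₁ = (0, 0, -4) and c₂ = (-2, 0, -3).
Hence T = (2, -3, -3) ⊗ (0, 1, 1) ⊗ (0, 0, -4) + (1, 2, -1) ⊗ (3, 1, 0) ⊗ (-2, 0, -3), so rank(T) ≤ 2.
These bounds meet, so rank(T) = 2.

2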